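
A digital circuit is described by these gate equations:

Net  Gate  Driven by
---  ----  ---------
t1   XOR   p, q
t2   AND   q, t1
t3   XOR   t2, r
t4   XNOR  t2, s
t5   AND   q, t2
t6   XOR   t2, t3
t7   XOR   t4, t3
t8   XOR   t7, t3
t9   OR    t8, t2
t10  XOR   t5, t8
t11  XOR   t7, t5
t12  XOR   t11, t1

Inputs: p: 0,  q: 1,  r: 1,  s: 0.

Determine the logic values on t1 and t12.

t1 = 1  t12 = 0

t1 = p XOR q = 0 XOR 1 = 1
t2 = q AND t1 = 1 AND 1 = 1
t3 = t2 XOR r = 1 XOR 1 = 0
t4 = t2 XNOR s = 1 XNOR 0 = 0
t5 = q AND t2 = 1 AND 1 = 1
t7 = t4 XOR t3 = 0 XOR 0 = 0
t11 = t7 XOR t5 = 0 XOR 1 = 1
t12 = t11 XOR t1 = 1 XOR 1 = 0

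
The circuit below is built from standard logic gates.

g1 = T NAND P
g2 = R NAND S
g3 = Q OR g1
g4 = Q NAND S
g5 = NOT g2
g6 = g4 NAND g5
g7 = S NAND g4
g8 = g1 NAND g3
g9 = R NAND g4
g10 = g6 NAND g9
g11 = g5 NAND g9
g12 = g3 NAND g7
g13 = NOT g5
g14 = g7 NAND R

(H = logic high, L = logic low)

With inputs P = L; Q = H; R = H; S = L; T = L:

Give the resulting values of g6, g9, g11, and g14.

g6 = H, g9 = L, g11 = H, g14 = L

g2 = R NAND S = H NAND L = H
g4 = Q NAND S = H NAND L = H
g5 = NOT g2 = NOT H = L
g6 = g4 NAND g5 = H NAND L = H
g7 = S NAND g4 = L NAND H = H
g9 = R NAND g4 = H NAND H = L
g11 = g5 NAND g9 = L NAND L = H
g14 = g7 NAND R = H NAND H = L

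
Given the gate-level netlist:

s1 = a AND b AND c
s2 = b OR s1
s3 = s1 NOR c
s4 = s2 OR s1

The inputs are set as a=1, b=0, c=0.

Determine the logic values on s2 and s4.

s2 = 0, s4 = 0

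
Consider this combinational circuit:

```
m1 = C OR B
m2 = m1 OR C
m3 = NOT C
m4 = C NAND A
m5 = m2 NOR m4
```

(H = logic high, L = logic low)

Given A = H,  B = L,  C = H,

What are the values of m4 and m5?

m4 = L; m5 = L

m1 = C OR B = H OR L = H
m2 = m1 OR C = H OR H = H
m4 = C NAND A = H NAND H = L
m5 = m2 NOR m4 = H NOR L = L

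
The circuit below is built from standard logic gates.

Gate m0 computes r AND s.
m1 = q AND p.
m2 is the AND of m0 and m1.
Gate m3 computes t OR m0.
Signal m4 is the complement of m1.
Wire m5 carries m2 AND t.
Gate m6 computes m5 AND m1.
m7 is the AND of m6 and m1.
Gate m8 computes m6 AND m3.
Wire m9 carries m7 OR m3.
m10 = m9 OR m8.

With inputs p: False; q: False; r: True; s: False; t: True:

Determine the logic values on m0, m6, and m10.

m0 = r AND s = True AND False = False
m1 = q AND p = False AND False = False
m2 = m0 AND m1 = False AND False = False
m3 = t OR m0 = True OR False = True
m5 = m2 AND t = False AND True = False
m6 = m5 AND m1 = False AND False = False
m7 = m6 AND m1 = False AND False = False
m8 = m6 AND m3 = False AND True = False
m9 = m7 OR m3 = False OR True = True
m10 = m9 OR m8 = True OR False = True

m0 = False  m6 = False  m10 = True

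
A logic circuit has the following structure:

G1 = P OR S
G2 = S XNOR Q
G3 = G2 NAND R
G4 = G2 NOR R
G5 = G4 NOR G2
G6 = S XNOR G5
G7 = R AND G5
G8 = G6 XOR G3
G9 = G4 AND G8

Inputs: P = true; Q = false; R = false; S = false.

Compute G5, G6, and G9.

G2 = S XNOR Q = false XNOR false = true
G3 = G2 NAND R = true NAND false = true
G4 = G2 NOR R = true NOR false = false
G5 = G4 NOR G2 = false NOR true = false
G6 = S XNOR G5 = false XNOR false = true
G8 = G6 XOR G3 = true XOR true = false
G9 = G4 AND G8 = false AND false = false

G5 = false; G6 = true; G9 = false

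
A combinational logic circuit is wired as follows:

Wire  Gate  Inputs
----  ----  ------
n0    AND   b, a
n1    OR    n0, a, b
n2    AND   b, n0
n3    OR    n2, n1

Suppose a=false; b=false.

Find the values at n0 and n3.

n0 = false  n3 = false

n0 = b AND a = false AND false = false
n1 = n0 OR a OR b = false OR false OR false = false
n2 = b AND n0 = false AND false = false
n3 = n2 OR n1 = false OR false = false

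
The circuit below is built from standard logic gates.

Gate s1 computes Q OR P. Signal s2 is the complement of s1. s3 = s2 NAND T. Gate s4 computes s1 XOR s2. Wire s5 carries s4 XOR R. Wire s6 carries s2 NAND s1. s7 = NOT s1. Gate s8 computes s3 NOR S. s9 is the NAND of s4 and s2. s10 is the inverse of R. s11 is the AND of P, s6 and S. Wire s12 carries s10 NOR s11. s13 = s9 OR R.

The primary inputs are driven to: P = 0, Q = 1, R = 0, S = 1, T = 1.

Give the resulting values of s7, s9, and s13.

s7 = 0, s9 = 1, s13 = 1

s1 = Q OR P = 1 OR 0 = 1
s2 = NOT s1 = NOT 1 = 0
s4 = s1 XOR s2 = 1 XOR 0 = 1
s7 = NOT s1 = NOT 1 = 0
s9 = s4 NAND s2 = 1 NAND 0 = 1
s13 = s9 OR R = 1 OR 0 = 1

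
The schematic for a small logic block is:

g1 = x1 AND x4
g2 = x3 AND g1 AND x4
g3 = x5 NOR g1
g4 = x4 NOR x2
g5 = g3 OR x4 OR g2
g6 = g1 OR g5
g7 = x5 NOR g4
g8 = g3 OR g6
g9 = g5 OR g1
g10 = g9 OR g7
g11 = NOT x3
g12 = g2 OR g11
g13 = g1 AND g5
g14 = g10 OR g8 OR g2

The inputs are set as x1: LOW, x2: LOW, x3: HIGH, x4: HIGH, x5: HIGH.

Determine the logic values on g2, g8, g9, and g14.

g2 = LOW, g8 = HIGH, g9 = HIGH, g14 = HIGH

g1 = x1 AND x4 = LOW AND HIGH = LOW
g2 = x3 AND g1 AND x4 = HIGH AND LOW AND HIGH = LOW
g3 = x5 NOR g1 = HIGH NOR LOW = LOW
g4 = x4 NOR x2 = HIGH NOR LOW = LOW
g5 = g3 OR x4 OR g2 = LOW OR HIGH OR LOW = HIGH
g6 = g1 OR g5 = LOW OR HIGH = HIGH
g7 = x5 NOR g4 = HIGH NOR LOW = LOW
g8 = g3 OR g6 = LOW OR HIGH = HIGH
g9 = g5 OR g1 = HIGH OR LOW = HIGH
g10 = g9 OR g7 = HIGH OR LOW = HIGH
g14 = g10 OR g8 OR g2 = HIGH OR HIGH OR LOW = HIGH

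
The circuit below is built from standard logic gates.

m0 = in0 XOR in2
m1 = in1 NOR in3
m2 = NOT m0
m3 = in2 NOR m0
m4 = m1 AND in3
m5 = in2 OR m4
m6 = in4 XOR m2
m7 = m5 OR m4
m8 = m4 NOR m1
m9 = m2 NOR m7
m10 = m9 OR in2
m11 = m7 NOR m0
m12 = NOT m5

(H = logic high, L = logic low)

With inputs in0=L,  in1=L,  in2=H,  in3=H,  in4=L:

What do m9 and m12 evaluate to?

m9 = L, m12 = L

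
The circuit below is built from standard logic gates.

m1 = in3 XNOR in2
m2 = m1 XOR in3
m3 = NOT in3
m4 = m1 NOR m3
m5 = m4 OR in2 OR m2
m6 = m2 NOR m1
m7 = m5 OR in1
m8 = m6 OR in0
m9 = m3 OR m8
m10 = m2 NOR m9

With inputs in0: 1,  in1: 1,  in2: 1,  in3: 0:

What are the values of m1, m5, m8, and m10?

m1 = 0; m5 = 1; m8 = 1; m10 = 0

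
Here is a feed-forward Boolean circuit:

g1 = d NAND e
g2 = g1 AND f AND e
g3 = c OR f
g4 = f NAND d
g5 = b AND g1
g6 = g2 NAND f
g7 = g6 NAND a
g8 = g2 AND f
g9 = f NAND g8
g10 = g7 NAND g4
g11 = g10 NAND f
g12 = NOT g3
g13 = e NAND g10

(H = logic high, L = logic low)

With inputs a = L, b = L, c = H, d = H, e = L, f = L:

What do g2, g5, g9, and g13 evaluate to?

g1 = d NAND e = H NAND L = H
g2 = g1 AND f AND e = H AND L AND L = L
g4 = f NAND d = L NAND H = H
g5 = b AND g1 = L AND H = L
g6 = g2 NAND f = L NAND L = H
g7 = g6 NAND a = H NAND L = H
g8 = g2 AND f = L AND L = L
g9 = f NAND g8 = L NAND L = H
g10 = g7 NAND g4 = H NAND H = L
g13 = e NAND g10 = L NAND L = H

g2 = L, g5 = L, g9 = H, g13 = H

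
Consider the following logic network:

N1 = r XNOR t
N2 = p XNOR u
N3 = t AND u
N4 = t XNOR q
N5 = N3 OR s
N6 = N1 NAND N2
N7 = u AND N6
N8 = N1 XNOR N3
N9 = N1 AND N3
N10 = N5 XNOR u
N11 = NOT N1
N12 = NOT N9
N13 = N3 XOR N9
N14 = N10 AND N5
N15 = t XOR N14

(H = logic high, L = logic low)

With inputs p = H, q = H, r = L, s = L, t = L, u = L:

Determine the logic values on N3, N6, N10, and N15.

N1 = r XNOR t = L XNOR L = H
N2 = p XNOR u = H XNOR L = L
N3 = t AND u = L AND L = L
N5 = N3 OR s = L OR L = L
N6 = N1 NAND N2 = H NAND L = H
N10 = N5 XNOR u = L XNOR L = H
N14 = N10 AND N5 = H AND L = L
N15 = t XOR N14 = L XOR L = L

N3 = L, N6 = H, N10 = H, N15 = L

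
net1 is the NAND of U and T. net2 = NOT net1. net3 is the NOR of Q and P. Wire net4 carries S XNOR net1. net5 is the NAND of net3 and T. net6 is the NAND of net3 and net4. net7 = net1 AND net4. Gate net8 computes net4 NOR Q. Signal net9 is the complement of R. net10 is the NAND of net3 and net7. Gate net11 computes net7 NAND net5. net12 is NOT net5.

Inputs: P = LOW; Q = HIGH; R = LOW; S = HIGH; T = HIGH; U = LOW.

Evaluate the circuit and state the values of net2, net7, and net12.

net2 = LOW; net7 = HIGH; net12 = LOW

net1 = U NAND T = LOW NAND HIGH = HIGH
net2 = NOT net1 = NOT HIGH = LOW
net3 = Q NOR P = HIGH NOR LOW = LOW
net4 = S XNOR net1 = HIGH XNOR HIGH = HIGH
net5 = net3 NAND T = LOW NAND HIGH = HIGH
net7 = net1 AND net4 = HIGH AND HIGH = HIGH
net12 = NOT net5 = NOT HIGH = LOW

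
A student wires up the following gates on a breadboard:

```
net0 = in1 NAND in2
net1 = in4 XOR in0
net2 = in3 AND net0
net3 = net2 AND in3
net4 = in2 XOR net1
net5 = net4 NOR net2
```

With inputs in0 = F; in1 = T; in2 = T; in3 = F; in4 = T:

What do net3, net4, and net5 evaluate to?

net0 = in1 NAND in2 = T NAND T = F
net1 = in4 XOR in0 = T XOR F = T
net2 = in3 AND net0 = F AND F = F
net3 = net2 AND in3 = F AND F = F
net4 = in2 XOR net1 = T XOR T = F
net5 = net4 NOR net2 = F NOR F = T

net3 = F, net4 = F, net5 = T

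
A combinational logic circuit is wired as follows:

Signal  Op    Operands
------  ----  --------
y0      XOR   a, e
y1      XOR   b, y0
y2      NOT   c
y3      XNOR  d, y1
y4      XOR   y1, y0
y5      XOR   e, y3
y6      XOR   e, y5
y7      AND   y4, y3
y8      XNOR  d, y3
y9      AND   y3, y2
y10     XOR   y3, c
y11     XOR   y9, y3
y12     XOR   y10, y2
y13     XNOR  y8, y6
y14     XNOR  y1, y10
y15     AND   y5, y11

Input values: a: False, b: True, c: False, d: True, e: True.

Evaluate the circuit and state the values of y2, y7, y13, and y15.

y0 = a XOR e = False XOR True = True
y1 = b XOR y0 = True XOR True = False
y2 = NOT c = NOT False = True
y3 = d XNOR y1 = True XNOR False = False
y4 = y1 XOR y0 = False XOR True = True
y5 = e XOR y3 = True XOR False = True
y6 = e XOR y5 = True XOR True = False
y7 = y4 AND y3 = True AND False = False
y8 = d XNOR y3 = True XNOR False = False
y9 = y3 AND y2 = False AND True = False
y11 = y9 XOR y3 = False XOR False = False
y13 = y8 XNOR y6 = False XNOR False = True
y15 = y5 AND y11 = True AND False = False

y2 = True, y7 = False, y13 = True, y15 = False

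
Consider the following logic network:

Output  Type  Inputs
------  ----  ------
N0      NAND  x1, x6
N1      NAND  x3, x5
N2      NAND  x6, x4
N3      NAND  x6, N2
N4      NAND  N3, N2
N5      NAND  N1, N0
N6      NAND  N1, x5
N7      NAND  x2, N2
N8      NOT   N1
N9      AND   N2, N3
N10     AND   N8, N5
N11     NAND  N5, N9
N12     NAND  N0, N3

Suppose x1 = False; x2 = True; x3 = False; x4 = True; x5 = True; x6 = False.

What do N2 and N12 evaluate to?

N2 = True, N12 = False

N0 = x1 NAND x6 = False NAND False = True
N2 = x6 NAND x4 = False NAND True = True
N3 = x6 NAND N2 = False NAND True = True
N12 = N0 NAND N3 = True NAND True = False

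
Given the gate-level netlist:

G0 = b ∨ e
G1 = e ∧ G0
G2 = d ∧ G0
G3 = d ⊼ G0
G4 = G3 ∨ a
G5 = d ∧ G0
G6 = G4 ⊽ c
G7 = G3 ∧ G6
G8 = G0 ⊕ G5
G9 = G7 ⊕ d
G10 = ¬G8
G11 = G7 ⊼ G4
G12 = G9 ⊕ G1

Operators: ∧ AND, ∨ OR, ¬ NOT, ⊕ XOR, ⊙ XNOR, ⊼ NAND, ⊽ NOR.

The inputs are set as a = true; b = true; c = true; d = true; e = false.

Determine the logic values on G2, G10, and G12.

G2 = true; G10 = true; G12 = true

G0 = b OR e = true OR false = true
G1 = e AND G0 = false AND true = false
G2 = d AND G0 = true AND true = true
G3 = d NAND G0 = true NAND true = false
G4 = G3 OR a = false OR true = true
G5 = d AND G0 = true AND true = true
G6 = G4 NOR c = true NOR true = false
G7 = G3 AND G6 = false AND false = false
G8 = G0 XOR G5 = true XOR true = false
G9 = G7 XOR d = false XOR true = true
G10 = NOT G8 = NOT false = true
G12 = G9 XOR G1 = true XOR false = true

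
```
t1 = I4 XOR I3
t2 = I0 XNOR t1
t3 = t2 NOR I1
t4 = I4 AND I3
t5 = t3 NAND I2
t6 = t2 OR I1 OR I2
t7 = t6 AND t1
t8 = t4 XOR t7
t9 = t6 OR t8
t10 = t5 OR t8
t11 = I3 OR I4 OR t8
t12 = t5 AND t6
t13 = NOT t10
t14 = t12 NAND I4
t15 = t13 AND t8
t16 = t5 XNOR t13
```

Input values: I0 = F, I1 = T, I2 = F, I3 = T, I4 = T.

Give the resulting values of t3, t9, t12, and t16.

t3 = F, t9 = T, t12 = T, t16 = F

t1 = I4 XOR I3 = T XOR T = F
t2 = I0 XNOR t1 = F XNOR F = T
t3 = t2 NOR I1 = T NOR T = F
t4 = I4 AND I3 = T AND T = T
t5 = t3 NAND I2 = F NAND F = T
t6 = t2 OR I1 OR I2 = T OR T OR F = T
t7 = t6 AND t1 = T AND F = F
t8 = t4 XOR t7 = T XOR F = T
t9 = t6 OR t8 = T OR T = T
t10 = t5 OR t8 = T OR T = T
t12 = t5 AND t6 = T AND T = T
t13 = NOT t10 = NOT T = F
t16 = t5 XNOR t13 = T XNOR F = F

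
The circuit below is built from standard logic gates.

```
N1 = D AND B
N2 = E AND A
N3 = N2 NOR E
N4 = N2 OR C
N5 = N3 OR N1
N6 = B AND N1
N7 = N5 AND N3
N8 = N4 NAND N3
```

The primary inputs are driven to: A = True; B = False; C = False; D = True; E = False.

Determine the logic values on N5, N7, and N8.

N1 = D AND B = True AND False = False
N2 = E AND A = False AND True = False
N3 = N2 NOR E = False NOR False = True
N4 = N2 OR C = False OR False = False
N5 = N3 OR N1 = True OR False = True
N7 = N5 AND N3 = True AND True = True
N8 = N4 NAND N3 = False NAND True = True

N5 = True; N7 = True; N8 = True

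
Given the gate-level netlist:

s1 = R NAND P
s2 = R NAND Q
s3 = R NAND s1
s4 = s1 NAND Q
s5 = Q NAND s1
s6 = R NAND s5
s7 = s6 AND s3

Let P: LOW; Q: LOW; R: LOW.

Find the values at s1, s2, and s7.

s1 = HIGH; s2 = HIGH; s7 = HIGH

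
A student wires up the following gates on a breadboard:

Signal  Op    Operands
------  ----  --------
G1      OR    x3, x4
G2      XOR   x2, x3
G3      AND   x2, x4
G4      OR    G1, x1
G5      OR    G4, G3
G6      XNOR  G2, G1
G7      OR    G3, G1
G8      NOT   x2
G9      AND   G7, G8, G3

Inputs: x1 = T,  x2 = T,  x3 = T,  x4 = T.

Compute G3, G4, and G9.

G3 = T, G4 = T, G9 = F

G1 = x3 OR x4 = T OR T = T
G3 = x2 AND x4 = T AND T = T
G4 = G1 OR x1 = T OR T = T
G7 = G3 OR G1 = T OR T = T
G8 = NOT x2 = NOT T = F
G9 = G7 AND G8 AND G3 = T AND F AND T = F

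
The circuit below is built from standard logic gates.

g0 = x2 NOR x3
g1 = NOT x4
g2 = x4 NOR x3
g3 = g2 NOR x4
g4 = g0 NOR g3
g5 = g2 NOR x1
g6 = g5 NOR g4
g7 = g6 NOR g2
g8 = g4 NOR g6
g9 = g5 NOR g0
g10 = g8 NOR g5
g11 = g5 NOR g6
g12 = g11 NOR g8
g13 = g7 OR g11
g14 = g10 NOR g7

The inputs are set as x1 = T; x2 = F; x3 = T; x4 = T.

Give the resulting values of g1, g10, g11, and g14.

g1 = F  g10 = T  g11 = T  g14 = F

g0 = x2 NOR x3 = F NOR T = F
g1 = NOT x4 = NOT T = F
g2 = x4 NOR x3 = T NOR T = F
g3 = g2 NOR x4 = F NOR T = F
g4 = g0 NOR g3 = F NOR F = T
g5 = g2 NOR x1 = F NOR T = F
g6 = g5 NOR g4 = F NOR T = F
g7 = g6 NOR g2 = F NOR F = T
g8 = g4 NOR g6 = T NOR F = F
g10 = g8 NOR g5 = F NOR F = T
g11 = g5 NOR g6 = F NOR F = T
g14 = g10 NOR g7 = T NOR T = F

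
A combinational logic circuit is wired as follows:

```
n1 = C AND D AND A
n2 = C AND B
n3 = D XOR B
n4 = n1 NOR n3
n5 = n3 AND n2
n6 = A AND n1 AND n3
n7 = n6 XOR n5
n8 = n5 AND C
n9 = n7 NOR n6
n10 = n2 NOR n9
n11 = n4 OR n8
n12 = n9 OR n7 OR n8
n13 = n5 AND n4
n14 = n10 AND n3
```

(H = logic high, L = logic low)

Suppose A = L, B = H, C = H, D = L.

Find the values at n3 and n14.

n3 = H, n14 = L

n1 = C AND D AND A = H AND L AND L = L
n2 = C AND B = H AND H = H
n3 = D XOR B = L XOR H = H
n5 = n3 AND n2 = H AND H = H
n6 = A AND n1 AND n3 = L AND L AND H = L
n7 = n6 XOR n5 = L XOR H = H
n9 = n7 NOR n6 = H NOR L = L
n10 = n2 NOR n9 = H NOR L = L
n14 = n10 AND n3 = L AND H = L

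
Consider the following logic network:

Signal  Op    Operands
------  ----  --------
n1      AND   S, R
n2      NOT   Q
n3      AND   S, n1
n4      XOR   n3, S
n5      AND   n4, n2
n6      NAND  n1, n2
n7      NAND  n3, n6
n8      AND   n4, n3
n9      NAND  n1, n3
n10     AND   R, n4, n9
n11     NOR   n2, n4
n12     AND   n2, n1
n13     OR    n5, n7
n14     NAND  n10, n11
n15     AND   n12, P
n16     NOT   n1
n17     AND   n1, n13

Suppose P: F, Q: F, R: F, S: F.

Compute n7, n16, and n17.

n1 = S AND R = F AND F = F
n2 = NOT Q = NOT F = T
n3 = S AND n1 = F AND F = F
n4 = n3 XOR S = F XOR F = F
n5 = n4 AND n2 = F AND T = F
n6 = n1 NAND n2 = F NAND T = T
n7 = n3 NAND n6 = F NAND T = T
n13 = n5 OR n7 = F OR T = T
n16 = NOT n1 = NOT F = T
n17 = n1 AND n13 = F AND T = F

n7 = T, n16 = T, n17 = F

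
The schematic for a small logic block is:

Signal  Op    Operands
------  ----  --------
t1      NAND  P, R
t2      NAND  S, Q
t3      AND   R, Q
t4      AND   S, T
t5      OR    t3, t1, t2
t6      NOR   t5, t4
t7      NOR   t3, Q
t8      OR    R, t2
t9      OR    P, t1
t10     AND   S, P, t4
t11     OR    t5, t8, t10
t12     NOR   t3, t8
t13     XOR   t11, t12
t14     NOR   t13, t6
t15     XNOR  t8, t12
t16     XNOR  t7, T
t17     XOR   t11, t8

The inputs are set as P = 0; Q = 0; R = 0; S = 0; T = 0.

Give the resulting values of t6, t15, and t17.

t6 = 0; t15 = 0; t17 = 0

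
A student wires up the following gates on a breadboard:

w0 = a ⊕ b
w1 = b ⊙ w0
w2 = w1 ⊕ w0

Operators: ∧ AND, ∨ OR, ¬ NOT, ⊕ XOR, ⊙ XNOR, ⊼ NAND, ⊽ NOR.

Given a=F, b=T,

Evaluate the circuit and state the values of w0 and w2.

w0 = T; w2 = F

w0 = a XOR b = F XOR T = T
w1 = b XNOR w0 = T XNOR T = T
w2 = w1 XOR w0 = T XOR T = F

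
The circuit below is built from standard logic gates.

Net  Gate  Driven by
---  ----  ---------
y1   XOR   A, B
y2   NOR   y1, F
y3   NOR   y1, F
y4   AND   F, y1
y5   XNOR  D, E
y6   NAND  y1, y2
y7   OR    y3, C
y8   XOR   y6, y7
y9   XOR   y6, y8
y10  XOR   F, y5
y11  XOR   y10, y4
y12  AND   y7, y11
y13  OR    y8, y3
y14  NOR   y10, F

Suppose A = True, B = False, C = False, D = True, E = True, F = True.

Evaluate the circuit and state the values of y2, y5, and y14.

y2 = False  y5 = True  y14 = False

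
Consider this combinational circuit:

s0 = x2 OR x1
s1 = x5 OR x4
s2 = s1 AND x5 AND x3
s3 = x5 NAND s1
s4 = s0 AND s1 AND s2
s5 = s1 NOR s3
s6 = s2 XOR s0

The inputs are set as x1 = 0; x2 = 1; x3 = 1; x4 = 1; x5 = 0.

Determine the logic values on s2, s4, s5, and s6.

s2 = 0, s4 = 0, s5 = 0, s6 = 1

s0 = x2 OR x1 = 1 OR 0 = 1
s1 = x5 OR x4 = 0 OR 1 = 1
s2 = s1 AND x5 AND x3 = 1 AND 0 AND 1 = 0
s3 = x5 NAND s1 = 0 NAND 1 = 1
s4 = s0 AND s1 AND s2 = 1 AND 1 AND 0 = 0
s5 = s1 NOR s3 = 1 NOR 1 = 0
s6 = s2 XOR s0 = 0 XOR 1 = 1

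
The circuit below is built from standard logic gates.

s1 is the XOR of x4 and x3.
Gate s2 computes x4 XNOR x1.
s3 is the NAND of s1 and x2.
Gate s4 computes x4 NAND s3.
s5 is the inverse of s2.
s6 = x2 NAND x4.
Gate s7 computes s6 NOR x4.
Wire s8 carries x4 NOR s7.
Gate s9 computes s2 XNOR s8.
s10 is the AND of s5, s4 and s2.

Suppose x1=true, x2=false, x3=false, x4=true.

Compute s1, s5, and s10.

s1 = true  s5 = false  s10 = false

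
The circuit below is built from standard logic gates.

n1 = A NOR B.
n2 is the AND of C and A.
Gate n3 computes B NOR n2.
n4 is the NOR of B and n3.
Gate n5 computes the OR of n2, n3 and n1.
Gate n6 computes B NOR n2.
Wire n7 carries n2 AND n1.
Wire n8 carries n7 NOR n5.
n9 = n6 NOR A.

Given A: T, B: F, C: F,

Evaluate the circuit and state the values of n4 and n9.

n4 = F  n9 = F

n2 = C AND A = F AND T = F
n3 = B NOR n2 = F NOR F = T
n4 = B NOR n3 = F NOR T = F
n6 = B NOR n2 = F NOR F = T
n9 = n6 NOR A = T NOR T = F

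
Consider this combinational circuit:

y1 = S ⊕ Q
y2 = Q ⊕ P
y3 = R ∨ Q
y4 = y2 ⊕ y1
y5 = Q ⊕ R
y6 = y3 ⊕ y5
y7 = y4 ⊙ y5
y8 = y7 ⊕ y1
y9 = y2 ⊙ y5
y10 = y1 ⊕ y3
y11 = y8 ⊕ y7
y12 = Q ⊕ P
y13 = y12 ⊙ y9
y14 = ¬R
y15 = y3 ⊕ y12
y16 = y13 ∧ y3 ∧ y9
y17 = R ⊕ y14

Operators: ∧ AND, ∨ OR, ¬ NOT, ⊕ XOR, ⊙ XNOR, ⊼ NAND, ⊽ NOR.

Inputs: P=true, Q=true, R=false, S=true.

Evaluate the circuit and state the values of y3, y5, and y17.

y3 = true  y5 = true  y17 = true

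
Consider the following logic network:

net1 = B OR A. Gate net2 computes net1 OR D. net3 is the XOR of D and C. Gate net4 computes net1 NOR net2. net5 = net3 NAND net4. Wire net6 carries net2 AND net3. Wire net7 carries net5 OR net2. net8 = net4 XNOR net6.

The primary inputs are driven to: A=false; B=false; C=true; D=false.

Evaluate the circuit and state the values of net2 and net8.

net1 = B OR A = false OR false = false
net2 = net1 OR D = false OR false = false
net3 = D XOR C = false XOR true = true
net4 = net1 NOR net2 = false NOR false = true
net6 = net2 AND net3 = false AND true = false
net8 = net4 XNOR net6 = true XNOR false = false

net2 = false  net8 = false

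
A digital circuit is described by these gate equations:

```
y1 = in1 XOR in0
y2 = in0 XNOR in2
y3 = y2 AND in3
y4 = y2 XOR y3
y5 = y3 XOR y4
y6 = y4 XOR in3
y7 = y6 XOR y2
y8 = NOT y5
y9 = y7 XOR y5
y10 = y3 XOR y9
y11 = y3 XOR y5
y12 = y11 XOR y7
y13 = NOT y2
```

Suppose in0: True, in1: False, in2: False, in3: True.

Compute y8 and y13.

y2 = in0 XNOR in2 = True XNOR False = False
y3 = y2 AND in3 = False AND True = False
y4 = y2 XOR y3 = False XOR False = False
y5 = y3 XOR y4 = False XOR False = False
y8 = NOT y5 = NOT False = True
y13 = NOT y2 = NOT False = True

y8 = True  y13 = True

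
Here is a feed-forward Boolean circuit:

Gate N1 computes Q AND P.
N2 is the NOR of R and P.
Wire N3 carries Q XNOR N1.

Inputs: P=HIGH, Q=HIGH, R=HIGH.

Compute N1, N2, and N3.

N1 = HIGH, N2 = LOW, N3 = HIGH

N1 = Q AND P = HIGH AND HIGH = HIGH
N2 = R NOR P = HIGH NOR HIGH = LOW
N3 = Q XNOR N1 = HIGH XNOR HIGH = HIGH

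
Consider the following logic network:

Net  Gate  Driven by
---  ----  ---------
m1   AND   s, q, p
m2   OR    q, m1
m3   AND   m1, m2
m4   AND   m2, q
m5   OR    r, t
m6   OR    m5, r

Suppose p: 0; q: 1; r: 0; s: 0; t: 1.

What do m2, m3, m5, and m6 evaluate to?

m2 = 1, m3 = 0, m5 = 1, m6 = 1

m1 = s AND q AND p = 0 AND 1 AND 0 = 0
m2 = q OR m1 = 1 OR 0 = 1
m3 = m1 AND m2 = 0 AND 1 = 0
m5 = r OR t = 0 OR 1 = 1
m6 = m5 OR r = 1 OR 0 = 1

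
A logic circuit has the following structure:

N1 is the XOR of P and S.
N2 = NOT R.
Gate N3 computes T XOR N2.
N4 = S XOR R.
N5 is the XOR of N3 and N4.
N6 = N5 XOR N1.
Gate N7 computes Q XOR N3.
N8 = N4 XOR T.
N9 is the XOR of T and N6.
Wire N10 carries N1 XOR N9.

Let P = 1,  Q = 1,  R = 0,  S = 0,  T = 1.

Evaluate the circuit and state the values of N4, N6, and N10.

N1 = P XOR S = 1 XOR 0 = 1
N2 = NOT R = NOT 0 = 1
N3 = T XOR N2 = 1 XOR 1 = 0
N4 = S XOR R = 0 XOR 0 = 0
N5 = N3 XOR N4 = 0 XOR 0 = 0
N6 = N5 XOR N1 = 0 XOR 1 = 1
N9 = T XOR N6 = 1 XOR 1 = 0
N10 = N1 XOR N9 = 1 XOR 0 = 1

N4 = 0, N6 = 1, N10 = 1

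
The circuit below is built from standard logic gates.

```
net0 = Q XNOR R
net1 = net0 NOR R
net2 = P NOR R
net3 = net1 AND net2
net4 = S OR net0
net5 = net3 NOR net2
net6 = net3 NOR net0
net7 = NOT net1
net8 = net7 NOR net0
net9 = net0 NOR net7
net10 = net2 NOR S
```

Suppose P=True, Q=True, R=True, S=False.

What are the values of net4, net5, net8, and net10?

net4 = True; net5 = True; net8 = False; net10 = True

net0 = Q XNOR R = True XNOR True = True
net1 = net0 NOR R = True NOR True = False
net2 = P NOR R = True NOR True = False
net3 = net1 AND net2 = False AND False = False
net4 = S OR net0 = False OR True = True
net5 = net3 NOR net2 = False NOR False = True
net7 = NOT net1 = NOT False = True
net8 = net7 NOR net0 = True NOR True = False
net10 = net2 NOR S = False NOR False = True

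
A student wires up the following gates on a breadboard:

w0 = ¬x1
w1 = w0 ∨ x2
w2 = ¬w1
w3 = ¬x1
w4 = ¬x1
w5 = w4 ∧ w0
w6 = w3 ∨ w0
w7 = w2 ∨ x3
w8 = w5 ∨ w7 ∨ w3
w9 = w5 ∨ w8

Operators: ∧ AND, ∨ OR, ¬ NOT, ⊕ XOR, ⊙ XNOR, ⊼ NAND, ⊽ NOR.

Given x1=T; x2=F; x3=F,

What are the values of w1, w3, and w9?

w1 = F, w3 = F, w9 = T

w0 = NOT x1 = NOT T = F
w1 = w0 OR x2 = F OR F = F
w2 = NOT w1 = NOT F = T
w3 = NOT x1 = NOT T = F
w4 = NOT x1 = NOT T = F
w5 = w4 AND w0 = F AND F = F
w7 = w2 OR x3 = T OR F = T
w8 = w5 OR w7 OR w3 = F OR T OR F = T
w9 = w5 OR w8 = F OR T = T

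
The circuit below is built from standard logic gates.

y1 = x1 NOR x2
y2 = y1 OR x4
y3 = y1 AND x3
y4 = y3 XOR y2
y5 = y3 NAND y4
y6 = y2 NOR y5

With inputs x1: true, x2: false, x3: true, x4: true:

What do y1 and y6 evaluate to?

y1 = false; y6 = false

y1 = x1 NOR x2 = true NOR false = false
y2 = y1 OR x4 = false OR true = true
y3 = y1 AND x3 = false AND true = false
y4 = y3 XOR y2 = false XOR true = true
y5 = y3 NAND y4 = false NAND true = true
y6 = y2 NOR y5 = true NOR true = false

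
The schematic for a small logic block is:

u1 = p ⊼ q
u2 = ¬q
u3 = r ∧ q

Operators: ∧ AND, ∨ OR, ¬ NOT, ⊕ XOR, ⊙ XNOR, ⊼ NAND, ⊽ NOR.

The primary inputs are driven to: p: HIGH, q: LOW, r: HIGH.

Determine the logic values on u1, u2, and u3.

u1 = HIGH, u2 = HIGH, u3 = LOW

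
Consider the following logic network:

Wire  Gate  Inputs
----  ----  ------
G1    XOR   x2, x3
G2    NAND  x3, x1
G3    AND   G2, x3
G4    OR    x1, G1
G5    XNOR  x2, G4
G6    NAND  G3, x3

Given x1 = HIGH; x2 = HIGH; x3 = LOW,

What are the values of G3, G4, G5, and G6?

G1 = x2 XOR x3 = HIGH XOR LOW = HIGH
G2 = x3 NAND x1 = LOW NAND HIGH = HIGH
G3 = G2 AND x3 = HIGH AND LOW = LOW
G4 = x1 OR G1 = HIGH OR HIGH = HIGH
G5 = x2 XNOR G4 = HIGH XNOR HIGH = HIGH
G6 = G3 NAND x3 = LOW NAND LOW = HIGH

G3 = LOW, G4 = HIGH, G5 = HIGH, G6 = HIGH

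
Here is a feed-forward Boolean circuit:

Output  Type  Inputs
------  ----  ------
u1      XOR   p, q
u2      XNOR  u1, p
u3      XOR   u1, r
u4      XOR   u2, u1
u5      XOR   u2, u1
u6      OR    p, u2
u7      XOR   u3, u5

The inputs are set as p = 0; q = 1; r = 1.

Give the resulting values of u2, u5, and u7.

u1 = p XOR q = 0 XOR 1 = 1
u2 = u1 XNOR p = 1 XNOR 0 = 0
u3 = u1 XOR r = 1 XOR 1 = 0
u5 = u2 XOR u1 = 0 XOR 1 = 1
u7 = u3 XOR u5 = 0 XOR 1 = 1

u2 = 0, u5 = 1, u7 = 1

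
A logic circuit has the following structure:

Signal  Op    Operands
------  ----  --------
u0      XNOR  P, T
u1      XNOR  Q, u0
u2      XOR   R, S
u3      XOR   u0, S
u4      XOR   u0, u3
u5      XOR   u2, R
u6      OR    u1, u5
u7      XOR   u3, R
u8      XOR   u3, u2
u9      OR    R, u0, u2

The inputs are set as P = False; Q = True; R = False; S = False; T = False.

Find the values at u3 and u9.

u3 = True, u9 = True

u0 = P XNOR T = False XNOR False = True
u2 = R XOR S = False XOR False = False
u3 = u0 XOR S = True XOR False = True
u9 = R OR u0 OR u2 = False OR True OR False = True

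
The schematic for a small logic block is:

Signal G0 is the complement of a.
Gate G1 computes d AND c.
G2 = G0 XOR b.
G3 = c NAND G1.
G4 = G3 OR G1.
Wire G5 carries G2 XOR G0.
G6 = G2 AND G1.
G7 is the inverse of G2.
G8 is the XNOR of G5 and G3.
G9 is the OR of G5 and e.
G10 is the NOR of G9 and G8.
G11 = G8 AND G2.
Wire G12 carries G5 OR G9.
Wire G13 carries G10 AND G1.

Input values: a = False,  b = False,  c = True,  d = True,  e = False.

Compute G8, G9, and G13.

G8 = True, G9 = False, G13 = False

G0 = NOT a = NOT False = True
G1 = d AND c = True AND True = True
G2 = G0 XOR b = True XOR False = True
G3 = c NAND G1 = True NAND True = False
G5 = G2 XOR G0 = True XOR True = False
G8 = G5 XNOR G3 = False XNOR False = True
G9 = G5 OR e = False OR False = False
G10 = G9 NOR G8 = False NOR True = False
G13 = G10 AND G1 = False AND True = False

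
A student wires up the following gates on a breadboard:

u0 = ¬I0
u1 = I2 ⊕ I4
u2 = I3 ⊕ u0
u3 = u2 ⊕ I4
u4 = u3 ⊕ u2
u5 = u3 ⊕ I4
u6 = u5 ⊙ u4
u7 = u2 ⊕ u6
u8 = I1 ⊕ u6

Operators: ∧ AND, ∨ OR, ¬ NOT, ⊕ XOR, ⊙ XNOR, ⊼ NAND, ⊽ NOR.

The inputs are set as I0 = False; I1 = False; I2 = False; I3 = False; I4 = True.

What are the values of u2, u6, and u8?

u2 = True  u6 = True  u8 = True

u0 = NOT I0 = NOT False = True
u2 = I3 XOR u0 = False XOR True = True
u3 = u2 XOR I4 = True XOR True = False
u4 = u3 XOR u2 = False XOR True = True
u5 = u3 XOR I4 = False XOR True = True
u6 = u5 XNOR u4 = True XNOR True = True
u8 = I1 XOR u6 = False XOR True = True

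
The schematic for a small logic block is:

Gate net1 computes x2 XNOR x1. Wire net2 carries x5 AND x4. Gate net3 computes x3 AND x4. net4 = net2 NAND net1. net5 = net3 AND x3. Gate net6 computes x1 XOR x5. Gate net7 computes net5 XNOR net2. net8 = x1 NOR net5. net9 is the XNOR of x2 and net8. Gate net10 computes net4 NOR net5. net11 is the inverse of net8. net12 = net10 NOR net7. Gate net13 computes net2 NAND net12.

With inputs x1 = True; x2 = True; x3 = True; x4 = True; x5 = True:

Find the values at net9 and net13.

net1 = x2 XNOR x1 = True XNOR True = True
net2 = x5 AND x4 = True AND True = True
net3 = x3 AND x4 = True AND True = True
net4 = net2 NAND net1 = True NAND True = False
net5 = net3 AND x3 = True AND True = True
net7 = net5 XNOR net2 = True XNOR True = True
net8 = x1 NOR net5 = True NOR True = False
net9 = x2 XNOR net8 = True XNOR False = False
net10 = net4 NOR net5 = False NOR True = False
net12 = net10 NOR net7 = False NOR True = False
net13 = net2 NAND net12 = True NAND False = True

net9 = False, net13 = True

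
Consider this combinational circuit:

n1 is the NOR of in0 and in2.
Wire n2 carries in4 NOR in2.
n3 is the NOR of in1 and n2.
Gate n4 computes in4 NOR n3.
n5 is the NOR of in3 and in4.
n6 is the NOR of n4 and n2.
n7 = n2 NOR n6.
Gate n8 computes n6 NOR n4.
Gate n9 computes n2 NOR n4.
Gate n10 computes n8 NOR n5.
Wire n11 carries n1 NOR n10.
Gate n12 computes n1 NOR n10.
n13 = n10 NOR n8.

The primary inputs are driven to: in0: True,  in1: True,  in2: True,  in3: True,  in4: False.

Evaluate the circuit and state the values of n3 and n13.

n2 = in4 NOR in2 = False NOR True = False
n3 = in1 NOR n2 = True NOR False = False
n4 = in4 NOR n3 = False NOR False = True
n5 = in3 NOR in4 = True NOR False = False
n6 = n4 NOR n2 = True NOR False = False
n8 = n6 NOR n4 = False NOR True = False
n10 = n8 NOR n5 = False NOR False = True
n13 = n10 NOR n8 = True NOR False = False

n3 = False, n13 = False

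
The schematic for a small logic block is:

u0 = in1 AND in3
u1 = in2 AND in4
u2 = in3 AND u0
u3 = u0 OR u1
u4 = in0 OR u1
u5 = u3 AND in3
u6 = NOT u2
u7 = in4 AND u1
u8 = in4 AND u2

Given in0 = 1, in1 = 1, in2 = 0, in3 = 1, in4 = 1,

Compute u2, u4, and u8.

u0 = in1 AND in3 = 1 AND 1 = 1
u1 = in2 AND in4 = 0 AND 1 = 0
u2 = in3 AND u0 = 1 AND 1 = 1
u4 = in0 OR u1 = 1 OR 0 = 1
u8 = in4 AND u2 = 1 AND 1 = 1

u2 = 1, u4 = 1, u8 = 1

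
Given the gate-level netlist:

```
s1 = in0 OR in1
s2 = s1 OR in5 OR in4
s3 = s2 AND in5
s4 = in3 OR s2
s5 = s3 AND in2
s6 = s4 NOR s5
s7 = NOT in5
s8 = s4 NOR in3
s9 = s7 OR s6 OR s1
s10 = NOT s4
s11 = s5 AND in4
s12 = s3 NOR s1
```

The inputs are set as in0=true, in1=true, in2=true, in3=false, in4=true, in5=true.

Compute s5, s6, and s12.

s1 = in0 OR in1 = true OR true = true
s2 = s1 OR in5 OR in4 = true OR true OR true = true
s3 = s2 AND in5 = true AND true = true
s4 = in3 OR s2 = false OR true = true
s5 = s3 AND in2 = true AND true = true
s6 = s4 NOR s5 = true NOR true = false
s12 = s3 NOR s1 = true NOR true = false

s5 = true  s6 = false  s12 = false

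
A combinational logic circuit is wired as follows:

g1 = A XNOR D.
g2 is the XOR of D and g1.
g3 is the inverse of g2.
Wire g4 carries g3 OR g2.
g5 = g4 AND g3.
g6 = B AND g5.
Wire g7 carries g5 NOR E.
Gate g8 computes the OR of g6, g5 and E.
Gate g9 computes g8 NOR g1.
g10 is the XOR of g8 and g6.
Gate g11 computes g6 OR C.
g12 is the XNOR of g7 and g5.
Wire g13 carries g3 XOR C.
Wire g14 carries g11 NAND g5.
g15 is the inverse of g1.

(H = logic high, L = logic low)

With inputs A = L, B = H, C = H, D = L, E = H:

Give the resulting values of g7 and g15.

g1 = A XNOR D = L XNOR L = H
g2 = D XOR g1 = L XOR H = H
g3 = NOT g2 = NOT H = L
g4 = g3 OR g2 = L OR H = H
g5 = g4 AND g3 = H AND L = L
g7 = g5 NOR E = L NOR H = L
g15 = NOT g1 = NOT H = L

g7 = L, g15 = L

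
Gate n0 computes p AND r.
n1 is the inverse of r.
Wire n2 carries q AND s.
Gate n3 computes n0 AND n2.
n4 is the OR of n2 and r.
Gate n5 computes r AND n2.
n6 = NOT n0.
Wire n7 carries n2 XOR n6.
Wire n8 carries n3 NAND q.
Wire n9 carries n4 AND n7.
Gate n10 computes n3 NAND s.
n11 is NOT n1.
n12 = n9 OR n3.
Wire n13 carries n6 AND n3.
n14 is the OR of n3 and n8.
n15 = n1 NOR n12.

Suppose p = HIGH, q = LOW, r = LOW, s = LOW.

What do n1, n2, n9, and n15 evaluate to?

n1 = HIGH  n2 = LOW  n9 = LOW  n15 = LOW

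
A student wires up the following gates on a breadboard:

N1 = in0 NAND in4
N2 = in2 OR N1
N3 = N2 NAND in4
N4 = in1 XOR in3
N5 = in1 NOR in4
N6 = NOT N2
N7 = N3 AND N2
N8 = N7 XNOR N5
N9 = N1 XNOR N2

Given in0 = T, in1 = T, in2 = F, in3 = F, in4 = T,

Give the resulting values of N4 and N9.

N1 = in0 NAND in4 = T NAND T = F
N2 = in2 OR N1 = F OR F = F
N4 = in1 XOR in3 = T XOR F = T
N9 = N1 XNOR N2 = F XNOR F = T

N4 = T; N9 = T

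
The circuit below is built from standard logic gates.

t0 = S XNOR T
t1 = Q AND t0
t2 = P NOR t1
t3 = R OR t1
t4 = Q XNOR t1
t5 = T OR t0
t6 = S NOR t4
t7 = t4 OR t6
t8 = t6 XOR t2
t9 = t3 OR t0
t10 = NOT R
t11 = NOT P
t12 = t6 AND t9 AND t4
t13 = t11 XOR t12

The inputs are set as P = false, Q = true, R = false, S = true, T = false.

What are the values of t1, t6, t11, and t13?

t1 = false; t6 = false; t11 = true; t13 = true

t0 = S XNOR T = true XNOR false = false
t1 = Q AND t0 = true AND false = false
t3 = R OR t1 = false OR false = false
t4 = Q XNOR t1 = true XNOR false = false
t6 = S NOR t4 = true NOR false = false
t9 = t3 OR t0 = false OR false = false
t11 = NOT P = NOT false = true
t12 = t6 AND t9 AND t4 = false AND false AND false = false
t13 = t11 XOR t12 = true XOR false = true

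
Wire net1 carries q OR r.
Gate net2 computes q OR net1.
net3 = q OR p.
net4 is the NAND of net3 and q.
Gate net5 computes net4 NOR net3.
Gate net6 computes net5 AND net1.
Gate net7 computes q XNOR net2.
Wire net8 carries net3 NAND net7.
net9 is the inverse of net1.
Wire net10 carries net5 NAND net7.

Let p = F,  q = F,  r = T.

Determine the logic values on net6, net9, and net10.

net6 = F, net9 = F, net10 = T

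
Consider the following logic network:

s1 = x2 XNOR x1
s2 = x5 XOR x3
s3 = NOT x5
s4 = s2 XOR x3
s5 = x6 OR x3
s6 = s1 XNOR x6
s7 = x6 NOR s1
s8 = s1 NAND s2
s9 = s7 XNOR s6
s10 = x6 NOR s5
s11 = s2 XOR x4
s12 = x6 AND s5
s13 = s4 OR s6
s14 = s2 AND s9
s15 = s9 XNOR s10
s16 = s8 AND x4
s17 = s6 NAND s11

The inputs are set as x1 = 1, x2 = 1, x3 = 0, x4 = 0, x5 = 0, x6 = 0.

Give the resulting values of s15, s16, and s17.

s1 = x2 XNOR x1 = 1 XNOR 1 = 1
s2 = x5 XOR x3 = 0 XOR 0 = 0
s5 = x6 OR x3 = 0 OR 0 = 0
s6 = s1 XNOR x6 = 1 XNOR 0 = 0
s7 = x6 NOR s1 = 0 NOR 1 = 0
s8 = s1 NAND s2 = 1 NAND 0 = 1
s9 = s7 XNOR s6 = 0 XNOR 0 = 1
s10 = x6 NOR s5 = 0 NOR 0 = 1
s11 = s2 XOR x4 = 0 XOR 0 = 0
s15 = s9 XNOR s10 = 1 XNOR 1 = 1
s16 = s8 AND x4 = 1 AND 0 = 0
s17 = s6 NAND s11 = 0 NAND 0 = 1

s15 = 1  s16 = 0  s17 = 1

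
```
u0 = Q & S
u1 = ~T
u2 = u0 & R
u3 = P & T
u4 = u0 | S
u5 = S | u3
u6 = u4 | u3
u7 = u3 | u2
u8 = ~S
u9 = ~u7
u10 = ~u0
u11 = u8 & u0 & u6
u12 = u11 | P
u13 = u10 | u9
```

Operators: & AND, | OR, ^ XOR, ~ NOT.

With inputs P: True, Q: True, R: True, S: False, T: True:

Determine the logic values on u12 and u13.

u12 = True; u13 = True

u0 = Q AND S = True AND False = False
u2 = u0 AND R = False AND True = False
u3 = P AND T = True AND True = True
u4 = u0 OR S = False OR False = False
u6 = u4 OR u3 = False OR True = True
u7 = u3 OR u2 = True OR False = True
u8 = NOT S = NOT False = True
u9 = NOT u7 = NOT True = False
u10 = NOT u0 = NOT False = True
u11 = u8 AND u0 AND u6 = True AND False AND True = False
u12 = u11 OR P = False OR True = True
u13 = u10 OR u9 = True OR False = True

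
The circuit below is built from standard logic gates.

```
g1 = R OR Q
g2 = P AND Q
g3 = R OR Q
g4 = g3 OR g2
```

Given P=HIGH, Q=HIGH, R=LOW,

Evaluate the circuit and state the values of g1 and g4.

g1 = HIGH, g4 = HIGH

g1 = R OR Q = LOW OR HIGH = HIGH
g2 = P AND Q = HIGH AND HIGH = HIGH
g3 = R OR Q = LOW OR HIGH = HIGH
g4 = g3 OR g2 = HIGH OR HIGH = HIGH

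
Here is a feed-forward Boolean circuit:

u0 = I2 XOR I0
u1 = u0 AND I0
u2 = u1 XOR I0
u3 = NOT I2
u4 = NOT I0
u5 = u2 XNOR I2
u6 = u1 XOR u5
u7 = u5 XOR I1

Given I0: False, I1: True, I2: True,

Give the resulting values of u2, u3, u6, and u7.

u0 = I2 XOR I0 = True XOR False = True
u1 = u0 AND I0 = True AND False = False
u2 = u1 XOR I0 = False XOR False = False
u3 = NOT I2 = NOT True = False
u5 = u2 XNOR I2 = False XNOR True = False
u6 = u1 XOR u5 = False XOR False = False
u7 = u5 XOR I1 = False XOR True = True

u2 = False  u3 = False  u6 = False  u7 = True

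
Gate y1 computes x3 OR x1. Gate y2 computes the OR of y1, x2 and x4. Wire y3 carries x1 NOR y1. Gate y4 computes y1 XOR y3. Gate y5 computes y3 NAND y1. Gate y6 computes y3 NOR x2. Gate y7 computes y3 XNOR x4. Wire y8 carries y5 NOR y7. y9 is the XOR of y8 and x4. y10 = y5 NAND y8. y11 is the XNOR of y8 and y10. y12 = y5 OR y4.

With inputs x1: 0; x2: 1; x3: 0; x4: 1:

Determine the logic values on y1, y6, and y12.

y1 = 0, y6 = 0, y12 = 1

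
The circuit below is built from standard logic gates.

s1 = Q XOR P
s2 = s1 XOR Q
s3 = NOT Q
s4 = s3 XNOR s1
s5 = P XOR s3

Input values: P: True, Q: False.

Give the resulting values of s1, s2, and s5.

s1 = Q XOR P = False XOR True = True
s2 = s1 XOR Q = True XOR False = True
s3 = NOT Q = NOT False = True
s5 = P XOR s3 = True XOR True = False

s1 = True, s2 = True, s5 = False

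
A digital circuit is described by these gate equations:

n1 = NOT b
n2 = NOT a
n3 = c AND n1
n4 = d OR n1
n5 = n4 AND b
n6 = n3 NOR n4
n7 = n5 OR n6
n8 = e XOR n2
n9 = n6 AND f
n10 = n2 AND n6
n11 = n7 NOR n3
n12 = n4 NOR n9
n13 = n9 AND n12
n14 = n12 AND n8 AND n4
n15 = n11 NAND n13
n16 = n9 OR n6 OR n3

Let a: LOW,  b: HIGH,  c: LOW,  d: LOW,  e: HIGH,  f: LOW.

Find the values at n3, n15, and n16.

n3 = LOW; n15 = HIGH; n16 = HIGH

n1 = NOT b = NOT HIGH = LOW
n3 = c AND n1 = LOW AND LOW = LOW
n4 = d OR n1 = LOW OR LOW = LOW
n5 = n4 AND b = LOW AND HIGH = LOW
n6 = n3 NOR n4 = LOW NOR LOW = HIGH
n7 = n5 OR n6 = LOW OR HIGH = HIGH
n9 = n6 AND f = HIGH AND LOW = LOW
n11 = n7 NOR n3 = HIGH NOR LOW = LOW
n12 = n4 NOR n9 = LOW NOR LOW = HIGH
n13 = n9 AND n12 = LOW AND HIGH = LOW
n15 = n11 NAND n13 = LOW NAND LOW = HIGH
n16 = n9 OR n6 OR n3 = LOW OR HIGH OR LOW = HIGH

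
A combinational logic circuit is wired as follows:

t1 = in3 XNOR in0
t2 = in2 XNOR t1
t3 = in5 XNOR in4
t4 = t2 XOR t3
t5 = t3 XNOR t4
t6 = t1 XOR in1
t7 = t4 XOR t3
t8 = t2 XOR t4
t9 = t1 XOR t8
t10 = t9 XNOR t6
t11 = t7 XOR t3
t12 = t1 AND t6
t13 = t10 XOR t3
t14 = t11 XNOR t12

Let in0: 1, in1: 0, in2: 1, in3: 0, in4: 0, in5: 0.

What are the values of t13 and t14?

t1 = in3 XNOR in0 = 0 XNOR 1 = 0
t2 = in2 XNOR t1 = 1 XNOR 0 = 0
t3 = in5 XNOR in4 = 0 XNOR 0 = 1
t4 = t2 XOR t3 = 0 XOR 1 = 1
t6 = t1 XOR in1 = 0 XOR 0 = 0
t7 = t4 XOR t3 = 1 XOR 1 = 0
t8 = t2 XOR t4 = 0 XOR 1 = 1
t9 = t1 XOR t8 = 0 XOR 1 = 1
t10 = t9 XNOR t6 = 1 XNOR 0 = 0
t11 = t7 XOR t3 = 0 XOR 1 = 1
t12 = t1 AND t6 = 0 AND 0 = 0
t13 = t10 XOR t3 = 0 XOR 1 = 1
t14 = t11 XNOR t12 = 1 XNOR 0 = 0

t13 = 1, t14 = 0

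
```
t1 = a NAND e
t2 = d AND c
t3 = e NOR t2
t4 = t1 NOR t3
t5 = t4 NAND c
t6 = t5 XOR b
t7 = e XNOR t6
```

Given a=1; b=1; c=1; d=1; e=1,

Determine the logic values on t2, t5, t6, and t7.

t2 = 1  t5 = 0  t6 = 1  t7 = 1

t1 = a NAND e = 1 NAND 1 = 0
t2 = d AND c = 1 AND 1 = 1
t3 = e NOR t2 = 1 NOR 1 = 0
t4 = t1 NOR t3 = 0 NOR 0 = 1
t5 = t4 NAND c = 1 NAND 1 = 0
t6 = t5 XOR b = 0 XOR 1 = 1
t7 = e XNOR t6 = 1 XNOR 1 = 1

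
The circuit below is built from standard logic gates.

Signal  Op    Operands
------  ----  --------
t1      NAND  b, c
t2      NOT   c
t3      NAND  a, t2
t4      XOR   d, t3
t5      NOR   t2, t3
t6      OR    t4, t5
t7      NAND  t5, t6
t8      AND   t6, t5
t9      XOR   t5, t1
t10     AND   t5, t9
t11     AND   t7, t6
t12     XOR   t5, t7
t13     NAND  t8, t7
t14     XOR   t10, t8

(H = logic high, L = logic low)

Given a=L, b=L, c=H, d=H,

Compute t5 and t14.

t5 = L, t14 = L

t1 = b NAND c = L NAND H = H
t2 = NOT c = NOT H = L
t3 = a NAND t2 = L NAND L = H
t4 = d XOR t3 = H XOR H = L
t5 = t2 NOR t3 = L NOR H = L
t6 = t4 OR t5 = L OR L = L
t8 = t6 AND t5 = L AND L = L
t9 = t5 XOR t1 = L XOR H = H
t10 = t5 AND t9 = L AND H = L
t14 = t10 XOR t8 = L XOR L = L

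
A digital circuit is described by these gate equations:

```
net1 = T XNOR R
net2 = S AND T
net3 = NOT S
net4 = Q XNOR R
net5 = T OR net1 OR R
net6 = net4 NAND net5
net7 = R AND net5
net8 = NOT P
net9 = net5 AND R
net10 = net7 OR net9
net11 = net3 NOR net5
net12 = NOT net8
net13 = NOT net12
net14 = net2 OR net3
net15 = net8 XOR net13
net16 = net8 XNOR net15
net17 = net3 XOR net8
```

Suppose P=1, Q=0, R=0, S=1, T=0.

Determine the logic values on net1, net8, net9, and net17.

net1 = T XNOR R = 0 XNOR 0 = 1
net3 = NOT S = NOT 1 = 0
net5 = T OR net1 OR R = 0 OR 1 OR 0 = 1
net8 = NOT P = NOT 1 = 0
net9 = net5 AND R = 1 AND 0 = 0
net17 = net3 XOR net8 = 0 XOR 0 = 0

net1 = 1  net8 = 0  net9 = 0  net17 = 0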